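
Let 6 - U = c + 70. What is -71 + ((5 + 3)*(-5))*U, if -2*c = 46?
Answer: 1569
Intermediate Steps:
c = -23 (c = -1/2*46 = -23)
U = -41 (U = 6 - (-23 + 70) = 6 - 1*47 = 6 - 47 = -41)
-71 + ((5 + 3)*(-5))*U = -71 + ((5 + 3)*(-5))*(-41) = -71 + (8*(-5))*(-41) = -71 - 40*(-41) = -71 + 1640 = 1569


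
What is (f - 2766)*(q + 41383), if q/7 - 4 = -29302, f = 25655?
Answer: -3746997967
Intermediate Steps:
q = -205086 (q = 28 + 7*(-29302) = 28 - 205114 = -205086)
(f - 2766)*(q + 41383) = (25655 - 2766)*(-205086 + 41383) = 22889*(-163703) = -3746997967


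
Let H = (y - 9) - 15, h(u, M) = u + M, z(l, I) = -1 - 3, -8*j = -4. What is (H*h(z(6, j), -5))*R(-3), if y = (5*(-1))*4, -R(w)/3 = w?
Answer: 3564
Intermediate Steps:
j = 1/2 (j = -1/8*(-4) = 1/2 ≈ 0.50000)
z(l, I) = -4
R(w) = -3*w
y = -20 (y = -5*4 = -20)
h(u, M) = M + u
H = -44 (H = (-20 - 9) - 15 = -29 - 15 = -44)
(H*h(z(6, j), -5))*R(-3) = (-44*(-5 - 4))*(-3*(-3)) = -44*(-9)*9 = 396*9 = 3564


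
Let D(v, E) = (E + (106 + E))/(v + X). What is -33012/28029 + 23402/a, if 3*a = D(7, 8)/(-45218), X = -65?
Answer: 860141546926632/569923 ≈ 1.5092e+9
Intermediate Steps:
D(v, E) = (106 + 2*E)/(-65 + v) (D(v, E) = (E + (106 + E))/(v - 65) = (106 + 2*E)/(-65 + v))
a = 61/3933966 (a = ((2*(53 + 8)/(-65 + 7))/(-45218))/3 = ((2*61/(-58))*(-1/45218))/3 = ((2*(-1/58)*61)*(-1/45218))/3 = (-61/29*(-1/45218))/3 = (⅓)*(61/1311322) = 61/3933966 ≈ 1.5506e-5)
-33012/28029 + 23402/a = -33012/28029 + 23402/(61/3933966) = -33012*1/28029 + 23402*(3933966/61) = -11004/9343 + 92062672332/61 = 860141546926632/569923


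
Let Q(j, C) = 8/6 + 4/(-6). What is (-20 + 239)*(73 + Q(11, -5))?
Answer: 16133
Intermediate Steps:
Q(j, C) = 2/3 (Q(j, C) = 8*(1/6) + 4*(-1/6) = 4/3 - 2/3 = 2/3)
(-20 + 239)*(73 + Q(11, -5)) = (-20 + 239)*(73 + 2/3) = 219*(221/3) = 16133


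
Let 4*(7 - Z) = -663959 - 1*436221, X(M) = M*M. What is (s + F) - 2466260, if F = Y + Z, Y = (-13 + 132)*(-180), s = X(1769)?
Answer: 916733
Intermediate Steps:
X(M) = M²
s = 3129361 (s = 1769² = 3129361)
Z = 275052 (Z = 7 - (-663959 - 1*436221)/4 = 7 - (-663959 - 436221)/4 = 7 - ¼*(-1100180) = 7 + 275045 = 275052)
Y = -21420 (Y = 119*(-180) = -21420)
F = 253632 (F = -21420 + 275052 = 253632)
(s + F) - 2466260 = (3129361 + 253632) - 2466260 = 3382993 - 2466260 = 916733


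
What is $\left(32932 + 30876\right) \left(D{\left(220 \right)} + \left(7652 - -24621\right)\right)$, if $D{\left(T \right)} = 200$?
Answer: $2072037184$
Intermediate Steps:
$\left(32932 + 30876\right) \left(D{\left(220 \right)} + \left(7652 - -24621\right)\right) = \left(32932 + 30876\right) \left(200 + \left(7652 - -24621\right)\right) = 63808 \left(200 + \left(7652 + 24621\right)\right) = 63808 \left(200 + 32273\right) = 63808 \cdot 32473 = 2072037184$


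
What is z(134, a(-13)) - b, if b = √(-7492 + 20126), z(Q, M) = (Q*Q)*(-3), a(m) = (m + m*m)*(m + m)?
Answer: -53868 - √12634 ≈ -53980.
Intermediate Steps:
a(m) = 2*m*(m + m²) (a(m) = (m + m²)*(2*m) = 2*m*(m + m²))
z(Q, M) = -3*Q² (z(Q, M) = Q²*(-3) = -3*Q²)
b = √12634 ≈ 112.40
z(134, a(-13)) - b = -3*134² - √12634 = -3*17956 - √12634 = -53868 - √12634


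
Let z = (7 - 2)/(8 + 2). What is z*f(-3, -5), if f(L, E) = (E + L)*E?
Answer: 20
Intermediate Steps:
f(L, E) = E*(E + L)
z = ½ (z = 5/10 = 5*(⅒) = ½ ≈ 0.50000)
z*f(-3, -5) = (-5*(-5 - 3))/2 = (-5*(-8))/2 = (½)*40 = 20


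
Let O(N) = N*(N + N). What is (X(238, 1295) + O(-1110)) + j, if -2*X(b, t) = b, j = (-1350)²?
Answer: 4286581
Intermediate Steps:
j = 1822500
X(b, t) = -b/2
O(N) = 2*N² (O(N) = N*(2*N) = 2*N²)
(X(238, 1295) + O(-1110)) + j = (-½*238 + 2*(-1110)²) + 1822500 = (-119 + 2*1232100) + 1822500 = (-119 + 2464200) + 1822500 = 2464081 + 1822500 = 4286581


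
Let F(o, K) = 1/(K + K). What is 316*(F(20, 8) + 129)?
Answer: 163135/4 ≈ 40784.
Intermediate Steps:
F(o, K) = 1/(2*K)
316*(F(20, 8) + 129) = 316*((1/2)/8 + 129) = 316*((1/2)*(1/8) + 129) = 316*(1/16 + 129) = 316*(2065/16) = 163135/4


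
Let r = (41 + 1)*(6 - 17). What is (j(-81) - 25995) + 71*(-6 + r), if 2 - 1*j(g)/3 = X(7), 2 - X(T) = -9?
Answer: -59250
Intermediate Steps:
r = -462 (r = 42*(-11) = -462)
X(T) = 11 (X(T) = 2 - 1*(-9) = 2 + 9 = 11)
j(g) = -27 (j(g) = 6 - 3*11 = 6 - 33 = -27)
(j(-81) - 25995) + 71*(-6 + r) = (-27 - 25995) + 71*(-6 - 462) = -26022 + 71*(-468) = -26022 - 33228 = -59250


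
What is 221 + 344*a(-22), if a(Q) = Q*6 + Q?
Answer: -52755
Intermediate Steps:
a(Q) = 7*Q (a(Q) = 6*Q + Q = 7*Q)
221 + 344*a(-22) = 221 + 344*(7*(-22)) = 221 + 344*(-154) = 221 - 52976 = -52755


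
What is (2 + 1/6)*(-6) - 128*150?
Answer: -19213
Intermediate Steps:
(2 + 1/6)*(-6) - 128*150 = (2 + 1*(⅙))*(-6) - 19200 = (2 + ⅙)*(-6) - 19200 = (13/6)*(-6) - 19200 = -13 - 19200 = -19213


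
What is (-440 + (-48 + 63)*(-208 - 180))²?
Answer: 39187600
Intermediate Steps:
(-440 + (-48 + 63)*(-208 - 180))² = (-440 + 15*(-388))² = (-440 - 5820)² = (-6260)² = 39187600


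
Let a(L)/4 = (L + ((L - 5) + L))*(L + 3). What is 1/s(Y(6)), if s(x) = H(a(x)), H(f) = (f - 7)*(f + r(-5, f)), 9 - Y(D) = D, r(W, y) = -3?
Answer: 1/8277 ≈ 0.00012082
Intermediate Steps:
Y(D) = 9 - D
a(L) = 4*(-5 + 3*L)*(3 + L) (a(L) = 4*((L + ((L - 5) + L))*(L + 3)) = 4*((L + ((-5 + L) + L))*(3 + L)) = 4*((L + (-5 + 2*L))*(3 + L)) = 4*((-5 + 3*L)*(3 + L)) = 4*(-5 + 3*L)*(3 + L))
H(f) = (-7 + f)*(-3 + f) (H(f) = (f - 7)*(f - 3) = (-7 + f)*(-3 + f))
s(x) = 621 + (-60 + 12*x**2 + 16*x)**2 - 160*x - 120*x**2 (s(x) = 21 + (-60 + 12*x**2 + 16*x)**2 - 10*(-60 + 12*x**2 + 16*x) = 21 + (-60 + 12*x**2 + 16*x)**2 + (600 - 160*x - 120*x**2) = 621 + (-60 + 12*x**2 + 16*x)**2 - 160*x - 120*x**2)
1/s(Y(6)) = 1/(4221 - 2080*(9 - 1*6) - 1304*(9 - 1*6)**2 + 144*(9 - 1*6)**4 + 384*(9 - 1*6)**3) = 1/(4221 - 2080*(9 - 6) - 1304*(9 - 6)**2 + 144*(9 - 6)**4 + 384*(9 - 6)**3) = 1/(4221 - 2080*3 - 1304*3**2 + 144*3**4 + 384*3**3) = 1/(4221 - 6240 - 1304*9 + 144*81 + 384*27) = 1/(4221 - 6240 - 11736 + 11664 + 10368) = 1/8277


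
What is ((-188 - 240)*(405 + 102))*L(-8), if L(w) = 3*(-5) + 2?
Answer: 2820948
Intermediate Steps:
L(w) = -13 (L(w) = -15 + 2 = -13)
((-188 - 240)*(405 + 102))*L(-8) = ((-188 - 240)*(405 + 102))*(-13) = -428*507*(-13) = -216996*(-13) = 2820948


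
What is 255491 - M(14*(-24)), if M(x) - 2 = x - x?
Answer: 255489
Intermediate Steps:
M(x) = 2 (M(x) = 2 + (x - x) = 2 + 0 = 2)
255491 - M(14*(-24)) = 255491 - 1*2 = 255491 - 2 = 255489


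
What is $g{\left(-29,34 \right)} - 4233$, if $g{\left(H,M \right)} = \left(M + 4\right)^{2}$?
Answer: $-2789$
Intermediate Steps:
$g{\left(H,M \right)} = \left(4 + M\right)^{2}$
$g{\left(-29,34 \right)} - 4233 = \left(4 + 34\right)^{2} - 4233 = 38^{2} - 4233 = 1444 - 4233 = -2789$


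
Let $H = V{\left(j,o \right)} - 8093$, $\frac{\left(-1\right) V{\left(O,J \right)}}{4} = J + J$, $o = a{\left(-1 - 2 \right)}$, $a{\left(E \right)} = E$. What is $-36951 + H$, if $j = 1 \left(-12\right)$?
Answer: $-45020$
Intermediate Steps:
$o = -3$ ($o = -1 - 2 = -3$)
$j = -12$
$V{\left(O,J \right)} = - 8 J$ ($V{\left(O,J \right)} = - 4 \left(J + J\right) = - 4 \cdot 2 J = - 8 J$)
$H = -8069$ ($H = \left(-8\right) \left(-3\right) - 8093 = 24 - 8093 = -8069$)
$-36951 + H = -36951 - 8069 = -45020$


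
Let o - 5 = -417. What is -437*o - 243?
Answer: 179801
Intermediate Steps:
o = -412 (o = 5 - 417 = -412)
-437*o - 243 = -437*(-412) - 243 = 180044 - 243 = 179801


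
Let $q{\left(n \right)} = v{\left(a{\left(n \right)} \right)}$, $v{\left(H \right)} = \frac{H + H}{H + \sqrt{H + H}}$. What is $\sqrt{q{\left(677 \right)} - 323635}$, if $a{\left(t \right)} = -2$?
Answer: $\sqrt{-323634 + i} \approx 0.0009 + 568.89 i$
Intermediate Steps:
$v{\left(H \right)} = \frac{2 H}{H + \sqrt{2} \sqrt{H}}$ ($v{\left(H \right)} = \frac{2 H}{H + \sqrt{2 H}} = \frac{2 H}{H + \sqrt{2} \sqrt{H}}$)
$q{\left(n \right)} = 1 + i$ ($q{\left(n \right)} = 2 \left(-2\right) \frac{1}{-2 + \sqrt{2} \sqrt{-2}} = 2 \left(-2\right) \frac{1}{-2 + \sqrt{2} i \sqrt{2}} = 2 \left(-2\right) \frac{1}{-2 + 2 i} = 2 \left(-2\right) \frac{-2 - 2 i}{8} = 1 + i$)
$\sqrt{q{\left(677 \right)} - 323635} = \sqrt{\left(1 + i\right) - 323635} = \sqrt{-323634 + i}$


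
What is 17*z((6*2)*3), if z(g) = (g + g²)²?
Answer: 30161808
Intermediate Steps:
17*z((6*2)*3) = 17*(((6*2)*3)²*(1 + (6*2)*3)²) = 17*((12*3)²*(1 + 12*3)²) = 17*(36²*(1 + 36)²) = 17*(1296*37²) = 17*(1296*1369) = 17*1774224 = 30161808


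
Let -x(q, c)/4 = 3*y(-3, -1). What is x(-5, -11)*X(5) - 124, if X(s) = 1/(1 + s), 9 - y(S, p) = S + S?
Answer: -154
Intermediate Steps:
y(S, p) = 9 - 2*S (y(S, p) = 9 - (S + S) = 9 - 2*S)
x(q, c) = -180 (x(q, c) = -12*(9 - 2*(-3)) = -12*(9 + 6) = -12*15 = -4*45 = -180)
x(-5, -11)*X(5) - 124 = -180/(1 + 5) - 124 = -180/6 - 124 = -180*⅙ - 124 = -30 - 124 = -154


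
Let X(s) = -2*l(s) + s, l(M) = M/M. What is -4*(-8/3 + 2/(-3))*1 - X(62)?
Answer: -140/3 ≈ -46.667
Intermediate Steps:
l(M) = 1
X(s) = -2 + s (X(s) = -2*1 + s = -2 + s)
-4*(-8/3 + 2/(-3))*1 - X(62) = -4*(-8/3 + 2/(-3))*1 - (-2 + 62) = -4*(-8*1/3 + 2*(-1/3))*1 - 1*60 = -4*(-8/3 - 2/3)*1 - 60 = -4*(-10/3)*1 - 60 = (40/3)*1 - 60 = 40/3 - 60 = -140/3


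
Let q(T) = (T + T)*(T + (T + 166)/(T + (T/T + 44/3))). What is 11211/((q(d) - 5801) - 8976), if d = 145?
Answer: 900617/2236026 ≈ 0.40278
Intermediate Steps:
q(T) = 2*T*(T + (166 + T)/(47/3 + T)) (q(T) = (2*T)*(T + (166 + T)/(T + (1 + 44*(1/3)))) = (2*T)*(T + (166 + T)/(T + (1 + 44/3))) = (2*T)*(T + (166 + T)/(T + 47/3)) = (2*T)*(T + (166 + T)/(47/3 + T)) = 2*T*(T + (166 + T)/(47/3 + T)))
11211/((q(d) - 5801) - 8976) = 11211/((2*145*(498 + 3*145**2 + 50*145)/(47 + 3*145) - 5801) - 8976) = 11211/((2*145*(498 + 3*21025 + 7250)/(47 + 435) - 5801) - 8976) = 11211/((2*145*(498 + 63075 + 7250)/482 - 5801) - 8976) = 11211/((2*145*(1/482)*70823 - 5801) - 8976) = 11211/((10269335/241 - 5801) - 8976) = 11211/(8871294/241 - 8976) = 11211/(6708078/241) = 11211*(241/6708078) = 900617/2236026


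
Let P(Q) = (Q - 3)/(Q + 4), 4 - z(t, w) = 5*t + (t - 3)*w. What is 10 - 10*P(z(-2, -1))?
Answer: 70/13 ≈ 5.3846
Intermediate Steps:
z(t, w) = 4 - 5*t - w*(-3 + t) (z(t, w) = 4 - (5*t + (t - 3)*w) = 4 - (5*t + (-3 + t)*w) = 4 - (5*t + w*(-3 + t)) = 4 + (-5*t - w*(-3 + t)) = 4 - 5*t - w*(-3 + t))
P(Q) = (-3 + Q)/(4 + Q)
10 - 10*P(z(-2, -1)) = 10 - 10*(-3 + (4 - 5*(-2) + 3*(-1) - 1*(-2)*(-1)))/(4 + (4 - 5*(-2) + 3*(-1) - 1*(-2)*(-1))) = 10 - 10*(-3 + (4 + 10 - 3 - 2))/(4 + (4 + 10 - 3 - 2)) = 10 - 10*(-3 + 9)/(4 + 9) = 10 - 10*6/13 = 10 - 60/13 = 70/13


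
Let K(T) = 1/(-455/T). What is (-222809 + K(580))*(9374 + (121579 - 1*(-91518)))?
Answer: -4510763041185/91 ≈ -4.9569e+10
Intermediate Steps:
K(T) = -T/455
(-222809 + K(580))*(9374 + (121579 - 1*(-91518))) = (-222809 - 1/455*580)*(9374 + (121579 - 1*(-91518))) = (-222809 - 116/91)*(9374 + (121579 + 91518)) = -20275735*(9374 + 213097)/91 = -20275735/91*222471 = -4510763041185/91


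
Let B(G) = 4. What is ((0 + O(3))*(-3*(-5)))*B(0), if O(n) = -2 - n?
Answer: -300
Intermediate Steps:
((0 + O(3))*(-3*(-5)))*B(0) = ((0 + (-2 - 1*3))*(-3*(-5)))*4 = ((0 + (-2 - 3))*15)*4 = ((0 - 5)*15)*4 = -5*15*4 = -75*4 = -300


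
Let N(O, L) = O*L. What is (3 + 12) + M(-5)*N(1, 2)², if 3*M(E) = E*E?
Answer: 145/3 ≈ 48.333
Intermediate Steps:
N(O, L) = L*O
M(E) = E²/3 (M(E) = (E*E)/3 = E²/3)
(3 + 12) + M(-5)*N(1, 2)² = (3 + 12) + ((⅓)*(-5)²)*(2*1)² = 15 + ((⅓)*25)*2² = 15 + (25/3)*4 = 15 + 100/3 = 145/3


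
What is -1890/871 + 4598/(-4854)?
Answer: -6589459/2113917 ≈ -3.1172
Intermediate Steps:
-1890/871 + 4598/(-4854) = -1890*1/871 + 4598*(-1/4854) = -1890/871 - 2299/2427 = -6589459/2113917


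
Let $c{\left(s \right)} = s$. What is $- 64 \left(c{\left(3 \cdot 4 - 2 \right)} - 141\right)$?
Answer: $8384$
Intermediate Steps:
$- 64 \left(c{\left(3 \cdot 4 - 2 \right)} - 141\right) = - 64 \left(\left(3 \cdot 4 - 2\right) - 141\right) = - 64 \left(\left(12 - 2\right) - 141\right) = - 64 \left(10 - 141\right) = \left(-64\right) \left(-131\right) = 8384$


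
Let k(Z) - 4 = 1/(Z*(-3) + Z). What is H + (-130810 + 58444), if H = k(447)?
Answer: -64691629/894 ≈ -72362.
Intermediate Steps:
k(Z) = 4 - 1/(2*Z) (k(Z) = 4 + 1/(Z*(-3) + Z) = 4 + 1/(-3*Z + Z) = 4 + 1/(-2*Z) = 4 - 1/(2*Z))
H = 3575/894 (H = 4 - ½/447 = 4 - ½*1/447 = 4 - 1/894 = 3575/894 ≈ 3.9989)
H + (-130810 + 58444) = 3575/894 + (-130810 + 58444) = 3575/894 - 72366 = -64691629/894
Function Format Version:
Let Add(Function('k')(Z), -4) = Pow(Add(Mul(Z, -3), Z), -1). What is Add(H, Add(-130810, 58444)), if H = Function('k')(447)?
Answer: Rational(-64691629, 894) ≈ -72362.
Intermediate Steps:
Function('k')(Z) = Add(4, Mul(Rational(-1, 2), Pow(Z, -1))) (Function('k')(Z) = Add(4, Pow(Add(Mul(Z, -3), Z), -1)) = Add(4, Pow(Add(Mul(-3, Z), Z), -1)) = Add(4, Pow(Mul(-2, Z), -1)) = Add(4, Mul(Rational(-1, 2), Pow(Z, -1))))
H = Rational(3575, 894) (H = Add(4, Mul(Rational(-1, 2), Pow(447, -1))) = Add(4, Mul(Rational(-1, 2), Rational(1, 447))) = Add(4, Rational(-1, 894)) = Rational(3575, 894) ≈ 3.9989)
Add(H, Add(-130810, 58444)) = Add(Rational(3575, 894), Add(-130810, 58444)) = Add(Rational(3575, 894), -72366) = Rational(-64691629, 894)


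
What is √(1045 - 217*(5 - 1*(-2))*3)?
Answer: 2*I*√878 ≈ 59.262*I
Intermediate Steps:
√(1045 - 217*(5 - 1*(-2))*3) = √(1045 - 217*(5 + 2)*3) = √(1045 - 1519*3) = √(1045 - 217*21) = √(1045 - 4557) = √(-3512) = 2*I*√878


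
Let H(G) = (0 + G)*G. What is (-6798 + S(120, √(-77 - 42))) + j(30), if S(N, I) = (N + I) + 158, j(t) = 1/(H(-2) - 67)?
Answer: -410761/63 + I*√119 ≈ -6520.0 + 10.909*I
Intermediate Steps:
H(G) = G² (H(G) = G*G = G²)
j(t) = -1/63 (j(t) = 1/((-2)² - 67) = 1/(4 - 67) = 1/(-63) = -1/63)
S(N, I) = 158 + I + N (S(N, I) = (I + N) + 158 = 158 + I + N)
(-6798 + S(120, √(-77 - 42))) + j(30) = (-6798 + (158 + √(-77 - 42) + 120)) - 1/63 = (-6798 + (158 + √(-119) + 120)) - 1/63 = (-6798 + (158 + I*√119 + 120)) - 1/63 = (-6798 + (278 + I*√119)) - 1/63 = (-6520 + I*√119) - 1/63 = -410761/63 + I*√119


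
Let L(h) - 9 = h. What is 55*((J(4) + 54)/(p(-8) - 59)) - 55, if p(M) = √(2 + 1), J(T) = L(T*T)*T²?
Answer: -832260/1739 - 12485*√3/1739 ≈ -491.02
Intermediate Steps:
L(h) = 9 + h
J(T) = T²*(9 + T²) (J(T) = (9 + T*T)*T² = (9 + T²)*T² = T²*(9 + T²))
p(M) = √3
55*((J(4) + 54)/(p(-8) - 59)) - 55 = 55*((4²*(9 + 4²) + 54)/(√3 - 59)) - 55 = 55*((16*(9 + 16) + 54)/(-59 + √3)) - 55 = 55*((16*25 + 54)/(-59 + √3)) - 55 = 55*((400 + 54)/(-59 + √3)) - 55 = 55*(454/(-59 + √3)) - 55 = 24970/(-59 + √3) - 55 = -55 + 24970/(-59 + √3)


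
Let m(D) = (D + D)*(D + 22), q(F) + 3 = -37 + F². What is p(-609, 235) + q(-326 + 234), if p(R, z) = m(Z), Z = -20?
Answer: 8344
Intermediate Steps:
q(F) = -40 + F² (q(F) = -3 + (-37 + F²) = -40 + F²)
m(D) = 2*D*(22 + D) (m(D) = (2*D)*(22 + D) = 2*D*(22 + D))
p(R, z) = -80 (p(R, z) = 2*(-20)*(22 - 20) = 2*(-20)*2 = -80)
p(-609, 235) + q(-326 + 234) = -80 + (-40 + (-326 + 234)²) = -80 + (-40 + (-92)²) = -80 + (-40 + 8464) = -80 + 8424 = 8344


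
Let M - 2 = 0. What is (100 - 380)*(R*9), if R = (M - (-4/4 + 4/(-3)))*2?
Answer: -21840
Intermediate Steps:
M = 2 (M = 2 + 0 = 2)
R = 26/3 (R = (2 - (-4/4 + 4/(-3)))*2 = (2 - (-4*1/4 + 4*(-1/3)))*2 = (2 - (-1 - 4/3))*2 = (2 - 1*(-7/3))*2 = (2 + 7/3)*2 = (13/3)*2 = 26/3 ≈ 8.6667)
(100 - 380)*(R*9) = (100 - 380)*((26/3)*9) = -280*78 = -21840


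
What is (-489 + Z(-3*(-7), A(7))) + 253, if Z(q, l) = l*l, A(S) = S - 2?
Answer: -211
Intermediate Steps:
A(S) = -2 + S
Z(q, l) = l²
(-489 + Z(-3*(-7), A(7))) + 253 = (-489 + (-2 + 7)²) + 253 = (-489 + 5²) + 253 = (-489 + 25) + 253 = -464 + 253 = -211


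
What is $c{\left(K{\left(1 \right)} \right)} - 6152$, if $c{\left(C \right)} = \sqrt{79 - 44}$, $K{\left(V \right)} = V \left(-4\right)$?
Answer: $-6152 + \sqrt{35} \approx -6146.1$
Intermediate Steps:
$K{\left(V \right)} = - 4 V$
$c{\left(C \right)} = \sqrt{35}$
$c{\left(K{\left(1 \right)} \right)} - 6152 = \sqrt{35} - 6152 = -6152 + \sqrt{35}$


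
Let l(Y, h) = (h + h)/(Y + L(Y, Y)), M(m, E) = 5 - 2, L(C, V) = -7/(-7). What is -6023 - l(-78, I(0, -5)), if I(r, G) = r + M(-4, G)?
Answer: -463765/77 ≈ -6022.9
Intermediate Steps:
L(C, V) = 1 (L(C, V) = -7*(-1/7) = 1)
M(m, E) = 3
I(r, G) = 3 + r (I(r, G) = r + 3 = 3 + r)
l(Y, h) = 2*h/(1 + Y) (l(Y, h) = (h + h)/(Y + 1) = (2*h)/(1 + Y) = 2*h/(1 + Y))
-6023 - l(-78, I(0, -5)) = -6023 - 2*(3 + 0)/(1 - 78) = -6023 - 2*3/(-77) = -6023 - 2*3*(-1)/77 = -6023 - 1*(-6/77) = -6023 + 6/77 = -463765/77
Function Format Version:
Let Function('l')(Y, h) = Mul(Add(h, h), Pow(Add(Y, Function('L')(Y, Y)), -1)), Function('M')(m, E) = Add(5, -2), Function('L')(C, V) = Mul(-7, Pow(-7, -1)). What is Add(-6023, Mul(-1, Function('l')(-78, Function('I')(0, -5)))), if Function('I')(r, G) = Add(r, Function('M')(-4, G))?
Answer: Rational(-463765, 77) ≈ -6022.9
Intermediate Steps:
Function('L')(C, V) = 1 (Function('L')(C, V) = Mul(-7, Rational(-1, 7)) = 1)
Function('M')(m, E) = 3
Function('I')(r, G) = Add(3, r) (Function('I')(r, G) = Add(r, 3) = Add(3, r))
Function('l')(Y, h) = Mul(2, h, Pow(Add(1, Y), -1)) (Function('l')(Y, h) = Mul(Add(h, h), Pow(Add(Y, 1), -1)) = Mul(Mul(2, h), Pow(Add(1, Y), -1)) = Mul(2, h, Pow(Add(1, Y), -1)))
Add(-6023, Mul(-1, Function('l')(-78, Function('I')(0, -5)))) = Add(-6023, Mul(-1, Mul(2, Add(3, 0), Pow(Add(1, -78), -1)))) = Add(-6023, Mul(-1, Mul(2, 3, Pow(-77, -1)))) = Add(-6023, Mul(-1, Mul(2, 3, Rational(-1, 77)))) = Add(-6023, Mul(-1, Rational(-6, 77))) = Add(-6023, Rational(6, 77)) = Rational(-463765, 77)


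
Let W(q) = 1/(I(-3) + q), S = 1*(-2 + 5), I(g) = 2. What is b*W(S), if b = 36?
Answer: 36/5 ≈ 7.2000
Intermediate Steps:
S = 3 (S = 1*3 = 3)
W(q) = 1/(2 + q)
b*W(S) = 36/(2 + 3) = 36/5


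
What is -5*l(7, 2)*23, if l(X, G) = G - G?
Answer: 0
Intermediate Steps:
l(X, G) = 0
-5*l(7, 2)*23 = -5*0*23 = 0*23 = 0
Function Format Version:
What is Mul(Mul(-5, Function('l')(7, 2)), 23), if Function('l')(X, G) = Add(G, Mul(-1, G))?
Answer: 0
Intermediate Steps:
Function('l')(X, G) = 0
Mul(Mul(-5, Function('l')(7, 2)), 23) = Mul(Mul(-5, 0), 23) = Mul(0, 23) = 0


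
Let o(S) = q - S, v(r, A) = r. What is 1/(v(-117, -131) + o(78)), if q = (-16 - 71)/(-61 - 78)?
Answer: -139/27018 ≈ -0.0051447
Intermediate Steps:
q = 87/139 (q = -87/(-139) = -87*(-1/139) = 87/139 ≈ 0.62590)
o(S) = 87/139 - S
1/(v(-117, -131) + o(78)) = 1/(-117 + (87/139 - 1*78)) = 1/(-117 + (87/139 - 78)) = 1/(-117 - 10755/139) = 1/(-27018/139) = -139/27018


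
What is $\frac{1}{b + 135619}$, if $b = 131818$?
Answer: $\frac{1}{267437} \approx 3.7392 \cdot 10^{-6}$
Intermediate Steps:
$\frac{1}{b + 135619} = \frac{1}{131818 + 135619} = \frac{1}{267437}$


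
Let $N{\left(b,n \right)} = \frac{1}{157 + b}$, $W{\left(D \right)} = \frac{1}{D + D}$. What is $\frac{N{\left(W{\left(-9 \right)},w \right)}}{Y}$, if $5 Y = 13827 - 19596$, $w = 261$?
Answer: $- \frac{2}{362165} \approx -5.5223 \cdot 10^{-6}$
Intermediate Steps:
$W{\left(D \right)} = \frac{1}{2 D}$
$Y = - \frac{5769}{5}$ ($Y = \frac{13827 - 19596}{5} = \frac{1}{5} \left(-5769\right) = - \frac{5769}{5} \approx -1153.8$)
$\frac{N{\left(W{\left(-9 \right)},w \right)}}{Y} = \frac{1}{\left(157 + \frac{1}{2 \left(-9\right)}\right) \left(- \frac{5769}{5}\right)} = \frac{1}{157 + \frac{1}{2} \left(- \frac{1}{9}\right)} \left(- \frac{5}{5769}\right) = \frac{1}{157 - \frac{1}{18}} \left(- \frac{5}{5769}\right) = \frac{1}{\frac{2825}{18}} \left(- \frac{5}{5769}\right) = \frac{18}{2825} \left(- \frac{5}{5769}\right) = - \frac{2}{362165}$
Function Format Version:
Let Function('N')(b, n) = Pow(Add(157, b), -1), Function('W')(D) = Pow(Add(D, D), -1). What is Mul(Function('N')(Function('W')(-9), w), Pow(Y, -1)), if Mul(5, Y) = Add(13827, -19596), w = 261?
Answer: Rational(-2, 362165) ≈ -5.5223e-6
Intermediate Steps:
Function('W')(D) = Mul(Rational(1, 2), Pow(D, -1)) (Function('W')(D) = Pow(Mul(2, D), -1) = Mul(Rational(1, 2), Pow(D, -1)))
Y = Rational(-5769, 5) (Y = Mul(Rational(1, 5), Add(13827, -19596)) = Mul(Rational(1, 5), -5769) = Rational(-5769, 5) ≈ -1153.8)
Mul(Function('N')(Function('W')(-9), w), Pow(Y, -1)) = Mul(Pow(Add(157, Mul(Rational(1, 2), Pow(-9, -1))), -1), Pow(Rational(-5769, 5), -1)) = Mul(Pow(Add(157, Mul(Rational(1, 2), Rational(-1, 9))), -1), Rational(-5, 5769)) = Mul(Pow(Add(157, Rational(-1, 18)), -1), Rational(-5, 5769)) = Mul(Pow(Rational(2825, 18), -1), Rational(-5, 5769)) = Mul(Rational(18, 2825), Rational(-5, 5769)) = Rational(-2, 362165)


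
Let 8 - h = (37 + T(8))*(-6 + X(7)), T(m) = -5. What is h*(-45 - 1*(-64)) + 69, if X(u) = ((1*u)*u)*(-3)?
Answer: 93245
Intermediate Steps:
X(u) = -3*u² (X(u) = (u*u)*(-3) = u²*(-3) = -3*u²)
h = 4904 (h = 8 - (37 - 5)*(-6 - 3*7²) = 8 - 32*(-6 - 3*49) = 8 - 32*(-6 - 147) = 8 - 32*(-153) = 8 - 1*(-4896) = 8 + 4896 = 4904)
h*(-45 - 1*(-64)) + 69 = 4904*(-45 - 1*(-64)) + 69 = 4904*(-45 + 64) + 69 = 4904*19 + 69 = 93176 + 69 = 93245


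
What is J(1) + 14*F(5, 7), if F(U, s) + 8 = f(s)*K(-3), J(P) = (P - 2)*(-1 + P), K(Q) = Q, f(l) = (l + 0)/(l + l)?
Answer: -133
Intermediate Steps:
f(l) = 1/2 (f(l) = l/((2*l)) = l*(1/(2*l)) = 1/2)
J(P) = (-1 + P)*(-2 + P) (J(P) = (-2 + P)*(-1 + P) = (-1 + P)*(-2 + P))
F(U, s) = -19/2 (F(U, s) = -8 + (1/2)*(-3) = -8 - 3/2 = -19/2)
J(1) + 14*F(5, 7) = (2 + 1**2 - 3*1) + 14*(-19/2) = (2 + 1 - 3) - 133 = 0 - 133 = -133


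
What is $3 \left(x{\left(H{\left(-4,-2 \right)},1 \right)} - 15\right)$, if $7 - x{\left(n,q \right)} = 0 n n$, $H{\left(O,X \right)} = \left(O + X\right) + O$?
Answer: $-24$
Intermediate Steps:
$H{\left(O,X \right)} = X + 2 O$
$x{\left(n,q \right)} = 7$ ($x{\left(n,q \right)} = 7 - 0 n n = 7 - 0 n = 7 - 0 = 7 + 0 = 7$)
$3 \left(x{\left(H{\left(-4,-2 \right)},1 \right)} - 15\right) = 3 \left(7 - 15\right) = 3 \left(-8\right) = -24$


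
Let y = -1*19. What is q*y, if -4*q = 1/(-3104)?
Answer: -19/12416 ≈ -0.0015303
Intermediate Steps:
q = 1/12416 (q = -1/4/(-3104) = -1/4*(-1/3104) = 1/12416 ≈ 8.0541e-5)
y = -19
q*y = (1/12416)*(-19) = -19/12416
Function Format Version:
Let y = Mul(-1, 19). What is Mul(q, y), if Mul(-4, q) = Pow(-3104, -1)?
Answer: Rational(-19, 12416) ≈ -0.0015303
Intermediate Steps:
q = Rational(1, 12416) (q = Mul(Rational(-1, 4), Pow(-3104, -1)) = Mul(Rational(-1, 4), Rational(-1, 3104)) = Rational(1, 12416) ≈ 8.0541e-5)
y = -19
Mul(q, y) = Mul(Rational(1, 12416), -19) = Rational(-19, 12416)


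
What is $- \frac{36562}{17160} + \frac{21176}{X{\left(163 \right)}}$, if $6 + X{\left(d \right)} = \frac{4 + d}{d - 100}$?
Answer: $- \frac{11450332331}{1810380} \approx -6324.8$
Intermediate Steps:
$X{\left(d \right)} = -6 + \frac{4 + d}{-100 + d}$ ($X{\left(d \right)} = -6 + \frac{4 + d}{d - 100} = -6 + \frac{4 + d}{-100 + d}$)
$- \frac{36562}{17160} + \frac{21176}{X{\left(163 \right)}} = - \frac{36562}{17160} + \frac{21176}{\frac{1}{-100 + 163} \left(604 - 815\right)} = \left(-36562\right) \frac{1}{17160} + \frac{21176}{\frac{1}{63} \left(604 - 815\right)} = - \frac{18281}{8580} + \frac{21176}{\frac{1}{63} \left(-211\right)} = - \frac{18281}{8580} + \frac{21176}{- \frac{211}{63}} = - \frac{18281}{8580} + 21176 \left(- \frac{63}{211}\right) = - \frac{18281}{8580} - \frac{1334088}{211} = - \frac{11450332331}{1810380}$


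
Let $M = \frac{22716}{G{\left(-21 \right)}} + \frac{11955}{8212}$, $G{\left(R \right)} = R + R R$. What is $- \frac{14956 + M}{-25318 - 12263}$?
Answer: $\frac{4314617261}{10801531020} \approx 0.39945$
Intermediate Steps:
$G{\left(R \right)} = R + R^{2}$
$M = \frac{15963741}{287420}$ ($M = \frac{22716}{\left(-21\right) \left(1 - 21\right)} + \frac{11955}{8212} = \frac{22716}{\left(-21\right) \left(-20\right)} + 11955 \cdot \frac{1}{8212} = \frac{22716}{420} + \frac{11955}{8212} = 22716 \cdot \frac{1}{420} + \frac{11955}{8212} = \frac{1893}{35} + \frac{11955}{8212} = \frac{15963741}{287420} \approx 55.542$)
$- \frac{14956 + M}{-25318 - 12263} = - \frac{14956 + \frac{15963741}{287420}}{-25318 - 12263} = - \frac{4314617261}{287420 \left(-37581\right)} = - \frac{4314617261 \left(-1\right)}{287420 \cdot 37581} = \left(-1\right) \left(- \frac{4314617261}{10801531020}\right) = \frac{4314617261}{10801531020}$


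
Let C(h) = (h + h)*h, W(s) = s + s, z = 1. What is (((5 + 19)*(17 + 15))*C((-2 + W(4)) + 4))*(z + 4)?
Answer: 768000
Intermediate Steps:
W(s) = 2*s
C(h) = 2*h² (C(h) = (2*h)*h = 2*h²)
(((5 + 19)*(17 + 15))*C((-2 + W(4)) + 4))*(z + 4) = (((5 + 19)*(17 + 15))*(2*((-2 + 2*4) + 4)²))*(1 + 4) = ((24*32)*(2*((-2 + 8) + 4)²))*5 = (768*(2*(6 + 4)²))*5 = (768*(2*10²))*5 = (768*(2*100))*5 = (768*200)*5 = 153600*5 = 768000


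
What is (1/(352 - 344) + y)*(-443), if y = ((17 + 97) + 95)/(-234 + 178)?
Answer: 44743/28 ≈ 1598.0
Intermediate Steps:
y = -209/56 (y = (114 + 95)/(-56) = 209*(-1/56) = -209/56 ≈ -3.7321)
(1/(352 - 344) + y)*(-443) = (1/(352 - 344) - 209/56)*(-443) = (1/8 - 209/56)*(-443) = (⅛ - 209/56)*(-443) = -101/28*(-443) = 44743/28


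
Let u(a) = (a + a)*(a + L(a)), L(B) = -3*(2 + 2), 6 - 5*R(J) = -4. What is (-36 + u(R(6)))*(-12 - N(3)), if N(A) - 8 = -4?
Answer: 1216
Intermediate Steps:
N(A) = 4 (N(A) = 8 - 4 = 4)
R(J) = 2 (R(J) = 6/5 - ⅕*(-4) = 6/5 + ⅘ = 2)
L(B) = -12 (L(B) = -3*4 = -12)
u(a) = 2*a*(-12 + a) (u(a) = (a + a)*(a - 12) = (2*a)*(-12 + a) = 2*a*(-12 + a))
(-36 + u(R(6)))*(-12 - N(3)) = (-36 + 2*2*(-12 + 2))*(-12 - 1*4) = (-36 + 2*2*(-10))*(-12 - 4) = (-36 - 40)*(-16) = -76*(-16) = 1216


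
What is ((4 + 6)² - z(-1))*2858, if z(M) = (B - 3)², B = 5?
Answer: 274368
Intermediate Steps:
z(M) = 4 (z(M) = (5 - 3)² = 2² = 4)
((4 + 6)² - z(-1))*2858 = ((4 + 6)² - 1*4)*2858 = (10² - 4)*2858 = (100 - 4)*2858 = 96*2858 = 274368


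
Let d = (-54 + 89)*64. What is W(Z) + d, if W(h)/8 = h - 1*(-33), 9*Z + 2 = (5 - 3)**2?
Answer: 22552/9 ≈ 2505.8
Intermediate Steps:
Z = 2/9 (Z = -2/9 + (5 - 3)**2/9 = -2/9 + (1/9)*2**2 = -2/9 + (1/9)*4 = -2/9 + 4/9 = 2/9 ≈ 0.22222)
d = 2240 (d = 35*64 = 2240)
W(h) = 264 + 8*h (W(h) = 8*(h - 1*(-33)) = 8*(h + 33) = 8*(33 + h) = 264 + 8*h)
W(Z) + d = (264 + 8*(2/9)) + 2240 = (264 + 16/9) + 2240 = 2392/9 + 2240 = 22552/9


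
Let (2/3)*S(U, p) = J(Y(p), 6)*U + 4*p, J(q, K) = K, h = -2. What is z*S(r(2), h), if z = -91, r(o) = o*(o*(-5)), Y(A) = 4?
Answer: 17472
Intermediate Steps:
r(o) = -5*o² (r(o) = o*(-5*o) = -5*o²)
S(U, p) = 6*p + 9*U (S(U, p) = 3*(6*U + 4*p)/2 = 3*(4*p + 6*U)/2 = 6*p + 9*U)
z*S(r(2), h) = -91*(6*(-2) + 9*(-5*2²)) = -91*(-12 + 9*(-5*4)) = -91*(-12 + 9*(-20)) = -91*(-12 - 180) = -91*(-192) = 17472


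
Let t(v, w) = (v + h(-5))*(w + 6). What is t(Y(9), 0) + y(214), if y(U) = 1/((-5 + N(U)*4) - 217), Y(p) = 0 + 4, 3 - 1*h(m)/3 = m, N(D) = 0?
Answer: 37295/222 ≈ 168.00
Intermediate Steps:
h(m) = 9 - 3*m
Y(p) = 4
t(v, w) = (6 + w)*(24 + v) (t(v, w) = (v + (9 - 3*(-5)))*(w + 6) = (v + (9 + 15))*(6 + w) = (v + 24)*(6 + w) = (24 + v)*(6 + w) = (6 + w)*(24 + v))
y(U) = -1/222 (y(U) = 1/((-5 + 0*4) - 217) = 1/((-5 + 0) - 217) = 1/(-5 - 217) = 1/(-222) = -1/222)
t(Y(9), 0) + y(214) = (144 + 6*4 + 24*0 + 4*0) - 1/222 = (144 + 24 + 0 + 0) - 1/222 = 168 - 1/222 = 37295/222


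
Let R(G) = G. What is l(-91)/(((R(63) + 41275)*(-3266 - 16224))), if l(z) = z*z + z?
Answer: -819/80567762 ≈ -1.0165e-5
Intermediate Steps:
l(z) = z + z**2 (l(z) = z**2 + z = z + z**2)
l(-91)/(((R(63) + 41275)*(-3266 - 16224))) = (-91*(1 - 91))/(((63 + 41275)*(-3266 - 16224))) = (-91*(-90))/((41338*(-19490))) = 8190/(-805677620) = 8190*(-1/805677620) = -819/80567762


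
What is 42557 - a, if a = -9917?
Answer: 52474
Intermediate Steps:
42557 - a = 42557 - 1*(-9917) = 42557 + 9917 = 52474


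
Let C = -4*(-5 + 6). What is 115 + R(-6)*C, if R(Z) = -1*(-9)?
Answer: 79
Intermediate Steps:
R(Z) = 9
C = -4 (C = -4*1 = -4)
115 + R(-6)*C = 115 + 9*(-4) = 115 - 36 = 79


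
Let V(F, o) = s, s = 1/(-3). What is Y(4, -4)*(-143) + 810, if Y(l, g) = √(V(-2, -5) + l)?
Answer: 810 - 143*√33/3 ≈ 536.18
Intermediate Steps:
s = -⅓ ≈ -0.33333
V(F, o) = -⅓
Y(l, g) = √(-⅓ + l)
Y(4, -4)*(-143) + 810 = (√(-3 + 9*4)/3)*(-143) + 810 = (√(-3 + 36)/3)*(-143) + 810 = (√33/3)*(-143) + 810 = -143*√33/3 + 810 = 810 - 143*√33/3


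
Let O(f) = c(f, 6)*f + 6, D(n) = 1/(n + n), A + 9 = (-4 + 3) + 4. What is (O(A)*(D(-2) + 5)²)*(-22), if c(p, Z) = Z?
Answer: 59565/4 ≈ 14891.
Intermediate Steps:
A = -6 (A = -9 + ((-4 + 3) + 4) = -9 + (-1 + 4) = -9 + 3 = -6)
D(n) = 1/(2*n)
O(f) = 6 + 6*f (O(f) = 6*f + 6 = 6 + 6*f)
(O(A)*(D(-2) + 5)²)*(-22) = ((6 + 6*(-6))*((½)/(-2) + 5)²)*(-22) = ((6 - 36)*((½)*(-½) + 5)²)*(-22) = -30*(-¼ + 5)²*(-22) = -30*(19/4)²*(-22) = -30*361/16*(-22) = -5415/8*(-22) = 59565/4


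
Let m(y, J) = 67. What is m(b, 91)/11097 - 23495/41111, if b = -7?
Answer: -257969578/456208767 ≈ -0.56546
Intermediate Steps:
m(b, 91)/11097 - 23495/41111 = 67/11097 - 23495/41111 = -257969578/456208767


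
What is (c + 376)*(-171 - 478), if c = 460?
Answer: -542564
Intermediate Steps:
(c + 376)*(-171 - 478) = (460 + 376)*(-171 - 478) = 836*(-649) = -542564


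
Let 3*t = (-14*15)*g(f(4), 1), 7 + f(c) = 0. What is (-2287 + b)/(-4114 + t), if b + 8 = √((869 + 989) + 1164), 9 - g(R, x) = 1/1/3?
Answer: 2295/4534 - √3022/4534 ≈ 0.49405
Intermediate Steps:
f(c) = -7 (f(c) = -7 + 0 = -7)
g(R, x) = 6 (g(R, x) = 9 - 1/(1/3) = 9 - 1/⅓ = 9 - 3 = 6)
t = -420 (t = (-14*15*6)/3 = (-210*6)/3 = (⅓)*(-1260) = -420)
b = -8 + √3022 (b = -8 + √((869 + 989) + 1164) = -8 + √(1858 + 1164) = -8 + √3022 ≈ 46.973)
(-2287 + b)/(-4114 + t) = (-2287 + (-8 + √3022))/(-4114 - 420) = (-2295 + √3022)/(-4534) = (-2295 + √3022)*(-1/4534) = 2295/4534 - √3022/4534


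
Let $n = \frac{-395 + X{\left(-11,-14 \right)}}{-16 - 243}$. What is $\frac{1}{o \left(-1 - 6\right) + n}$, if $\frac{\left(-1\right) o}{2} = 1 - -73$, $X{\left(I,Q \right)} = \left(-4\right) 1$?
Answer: $\frac{37}{38389} \approx 0.00096382$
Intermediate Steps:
$X{\left(I,Q \right)} = -4$
$o = -148$ ($o = - 2 \left(1 - -73\right) = - 2 \left(1 + 73\right) = \left(-2\right) 74 = -148$)
$n = \frac{57}{37}$ ($n = \frac{-395 - 4}{-16 - 243} = - \frac{399}{-259} = \left(-399\right) \left(- \frac{1}{259}\right) = \frac{57}{37} \approx 1.5405$)
$\frac{1}{o \left(-1 - 6\right) + n} = \frac{1}{- 148 \left(-1 - 6\right) + \frac{57}{37}} = \frac{1}{\left(-148\right) \left(-7\right) + \frac{57}{37}} = \frac{1}{1036 + \frac{57}{37}} = \frac{1}{\frac{38389}{37}} = \frac{37}{38389}$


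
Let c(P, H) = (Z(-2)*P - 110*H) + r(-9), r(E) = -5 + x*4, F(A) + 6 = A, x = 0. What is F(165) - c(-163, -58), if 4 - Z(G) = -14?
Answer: -3282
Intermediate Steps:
Z(G) = 18 (Z(G) = 4 - 1*(-14) = 4 + 14 = 18)
F(A) = -6 + A
r(E) = -5 (r(E) = -5 + 0*4 = -5 + 0 = -5)
c(P, H) = -5 - 110*H + 18*P (c(P, H) = (18*P - 110*H) - 5 = (-110*H + 18*P) - 5 = -5 - 110*H + 18*P)
F(165) - c(-163, -58) = (-6 + 165) - (-5 - 110*(-58) + 18*(-163)) = 159 - (-5 + 6380 - 2934) = 159 - 1*3441 = 159 - 3441 = -3282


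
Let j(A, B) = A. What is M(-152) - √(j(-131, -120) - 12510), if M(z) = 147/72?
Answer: 49/24 - I*√12641 ≈ 2.0417 - 112.43*I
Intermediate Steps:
M(z) = 49/24 (M(z) = 147*(1/72) = 49/24)
M(-152) - √(j(-131, -120) - 12510) = 49/24 - √(-131 - 12510) = 49/24 - √(-12641) = 49/24 - I*√12641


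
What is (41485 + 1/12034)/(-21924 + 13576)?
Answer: -499230491/100459832 ≈ -4.9695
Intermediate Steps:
(41485 + 1/12034)/(-21924 + 13576) = (41485 + 1/12034)/(-8348) = (499230491/12034)*(-1/8348) = -499230491/100459832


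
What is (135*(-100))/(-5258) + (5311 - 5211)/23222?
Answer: 78505700/30525319 ≈ 2.5718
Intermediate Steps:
(135*(-100))/(-5258) + (5311 - 5211)/23222 = -13500*(-1/5258) + 100*(1/23222) = 6750/2629 + 50/11611 = 78505700/30525319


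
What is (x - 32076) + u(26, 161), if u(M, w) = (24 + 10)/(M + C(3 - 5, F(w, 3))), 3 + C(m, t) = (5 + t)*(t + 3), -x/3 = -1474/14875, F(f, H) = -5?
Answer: -10973394044/342125 ≈ -32074.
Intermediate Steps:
x = 4422/14875 (x = -(-4422)/14875 = -3*(-1474/14875) = 4422/14875 ≈ 0.29728)
C(m, t) = -3 + (3 + t)*(5 + t) (C(m, t) = -3 + (5 + t)*(t + 3) = -3 + (5 + t)*(3 + t) = -3 + (3 + t)*(5 + t))
u(M, w) = 34/(-3 + M) (u(M, w) = (24 + 10)/(M + (12 + (-5)² + 8*(-5))) = 34/(M + (12 + 25 - 40)) = 34/(M - 3) = 34/(-3 + M))
(x - 32076) + u(26, 161) = (4422/14875 - 32076) + 34/(-3 + 26) = -477126078/14875 + 34/23 = -10973394044/342125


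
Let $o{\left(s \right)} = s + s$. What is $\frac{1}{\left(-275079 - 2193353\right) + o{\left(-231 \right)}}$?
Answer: $- \frac{1}{2468894} \approx -4.0504 \cdot 10^{-7}$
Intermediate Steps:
$o{\left(s \right)} = 2 s$
$\frac{1}{\left(-275079 - 2193353\right) + o{\left(-231 \right)}} = \frac{1}{\left(-275079 - 2193353\right) + 2 \left(-231\right)} = \frac{1}{\left(-275079 - 2193353\right) - 462} = \frac{1}{-2468432 - 462} = \frac{1}{-2468894} = - \frac{1}{2468894}$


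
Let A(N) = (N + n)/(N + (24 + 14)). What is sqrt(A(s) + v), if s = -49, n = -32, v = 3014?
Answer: 17*sqrt(1265)/11 ≈ 54.967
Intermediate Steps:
A(N) = (-32 + N)/(38 + N) (A(N) = (N - 32)/(N + (24 + 14)) = (-32 + N)/(N + 38) = (-32 + N)/(38 + N))
sqrt(A(s) + v) = sqrt((-32 - 49)/(38 - 49) + 3014) = sqrt(-81/(-11) + 3014) = sqrt(-1/11*(-81) + 3014) = sqrt(81/11 + 3014) = sqrt(33235/11) = 17*sqrt(1265)/11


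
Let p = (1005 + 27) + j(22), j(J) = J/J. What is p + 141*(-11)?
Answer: -518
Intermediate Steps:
j(J) = 1
p = 1033 (p = (1005 + 27) + 1 = 1032 + 1 = 1033)
p + 141*(-11) = 1033 + 141*(-11) = 1033 - 1551 = -518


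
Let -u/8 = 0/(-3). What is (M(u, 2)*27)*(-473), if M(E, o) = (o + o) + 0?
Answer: -51084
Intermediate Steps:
u = 0 (u = -0/(-3) = -0*(-1)/3 = -8*0 = 0)
M(E, o) = 2*o (M(E, o) = 2*o + 0 = 2*o)
(M(u, 2)*27)*(-473) = ((2*2)*27)*(-473) = (4*27)*(-473) = 108*(-473) = -51084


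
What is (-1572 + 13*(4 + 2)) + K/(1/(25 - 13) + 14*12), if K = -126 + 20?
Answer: -3014670/2017 ≈ -1494.6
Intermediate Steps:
K = -106
(-1572 + 13*(4 + 2)) + K/(1/(25 - 13) + 14*12) = (-1572 + 13*(4 + 2)) - 106/(1/(25 - 13) + 14*12) = (-1572 + 13*6) - 106/(1/12 + 168) = (-1572 + 78) - 106/(1/12 + 168) = -1494 - 106/2017/12 = -1494 - 106*12/2017 = -1494 - 1272/2017 = -3014670/2017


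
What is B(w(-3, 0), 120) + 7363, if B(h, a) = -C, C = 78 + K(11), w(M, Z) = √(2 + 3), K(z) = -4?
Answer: 7289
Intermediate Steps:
w(M, Z) = √5
C = 74 (C = 78 - 4 = 74)
B(h, a) = -74 (B(h, a) = -1*74 = -74)
B(w(-3, 0), 120) + 7363 = -74 + 7363 = 7289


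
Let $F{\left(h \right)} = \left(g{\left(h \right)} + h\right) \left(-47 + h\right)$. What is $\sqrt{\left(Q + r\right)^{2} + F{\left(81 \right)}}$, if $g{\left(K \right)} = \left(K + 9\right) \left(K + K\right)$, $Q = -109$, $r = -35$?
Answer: $9 \sqrt{6410} \approx 720.56$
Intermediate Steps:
$g{\left(K \right)} = 2 K \left(9 + K\right)$ ($g{\left(K \right)} = \left(9 + K\right) 2 K = 2 K \left(9 + K\right)$)
$F{\left(h \right)} = \left(-47 + h\right) \left(h + 2 h \left(9 + h\right)\right)$ ($F{\left(h \right)} = \left(2 h \left(9 + h\right) + h\right) \left(-47 + h\right) = \left(h + 2 h \left(9 + h\right)\right) \left(-47 + h\right) = \left(-47 + h\right) \left(h + 2 h \left(9 + h\right)\right)$)
$\sqrt{\left(Q + r\right)^{2} + F{\left(81 \right)}} = \sqrt{\left(-109 - 35\right)^{2} + 81 \left(-893 - 6075 + 2 \cdot 81^{2}\right)} = \sqrt{\left(-144\right)^{2} + 81 \left(-893 - 6075 + 2 \cdot 6561\right)} = \sqrt{20736 + 81 \left(-893 - 6075 + 13122\right)} = \sqrt{20736 + 81 \cdot 6154} = \sqrt{20736 + 498474} = \sqrt{519210} = 9 \sqrt{6410}$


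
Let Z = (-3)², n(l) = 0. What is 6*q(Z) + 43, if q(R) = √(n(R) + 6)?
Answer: 43 + 6*√6 ≈ 57.697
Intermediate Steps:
Z = 9
q(R) = √6 (q(R) = √(0 + 6) = √6)
6*q(Z) + 43 = 6*√6 + 43 = 43 + 6*√6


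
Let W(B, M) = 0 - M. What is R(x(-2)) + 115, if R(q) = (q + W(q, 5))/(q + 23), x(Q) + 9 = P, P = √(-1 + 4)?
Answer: 21996/193 + 28*√3/193 ≈ 114.22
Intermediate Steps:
P = √3 ≈ 1.7320
x(Q) = -9 + √3
W(B, M) = -M
R(q) = (-5 + q)/(23 + q) (R(q) = (q - 1*5)/(q + 23) = (q - 5)/(23 + q) = (-5 + q)/(23 + q))
R(x(-2)) + 115 = (-5 + (-9 + √3))/(23 + (-9 + √3)) + 115 = (-14 + √3)/(14 + √3) + 115 = 115 + (-14 + √3)/(14 + √3)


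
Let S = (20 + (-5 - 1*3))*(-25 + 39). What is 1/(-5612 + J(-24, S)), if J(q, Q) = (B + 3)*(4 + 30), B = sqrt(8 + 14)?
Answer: -2755/15167334 - 17*sqrt(22)/15167334 ≈ -0.00018690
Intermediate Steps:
S = 168 (S = (20 + (-5 - 3))*14 = (20 - 8)*14 = 12*14 = 168)
B = sqrt(22) ≈ 4.6904
J(q, Q) = 102 + 34*sqrt(22) (J(q, Q) = (sqrt(22) + 3)*(4 + 30) = (3 + sqrt(22))*34 = 102 + 34*sqrt(22))
1/(-5612 + J(-24, S)) = 1/(-5612 + (102 + 34*sqrt(22))) = 1/(-5510 + 34*sqrt(22))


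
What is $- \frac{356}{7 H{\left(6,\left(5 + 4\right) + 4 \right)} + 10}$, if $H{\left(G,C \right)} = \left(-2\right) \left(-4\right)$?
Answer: $- \frac{178}{33} \approx -5.3939$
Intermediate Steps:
$H{\left(G,C \right)} = 8$
$- \frac{356}{7 H{\left(6,\left(5 + 4\right) + 4 \right)} + 10} = - \frac{356}{7 \cdot 8 + 10} = - \frac{356}{56 + 10} = - \frac{356}{66} = \left(-356\right) \frac{1}{66} = - \frac{178}{33}$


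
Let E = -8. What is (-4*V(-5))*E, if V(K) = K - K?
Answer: 0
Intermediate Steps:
V(K) = 0
(-4*V(-5))*E = -4*0*(-8) = 0*(-8) = 0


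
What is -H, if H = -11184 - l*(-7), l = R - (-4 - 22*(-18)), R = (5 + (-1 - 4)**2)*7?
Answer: 12458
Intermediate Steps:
R = 210 (R = (5 + (-5)**2)*7 = (5 + 25)*7 = 30*7 = 210)
l = -182 (l = 210 - (-4 - 22*(-18)) = 210 - (-4 + 396) = 210 - 1*392 = 210 - 392 = -182)
H = -12458 (H = -11184 - (-182)*(-7) = -11184 - 1*1274 = -11184 - 1274 = -12458)
-H = -1*(-12458) = 12458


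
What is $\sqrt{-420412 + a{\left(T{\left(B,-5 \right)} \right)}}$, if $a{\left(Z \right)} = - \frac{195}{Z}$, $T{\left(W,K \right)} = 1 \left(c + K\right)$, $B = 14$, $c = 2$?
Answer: $i \sqrt{420347} \approx 648.34 i$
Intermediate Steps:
$T{\left(W,K \right)} = 2 + K$ ($T{\left(W,K \right)} = 1 \left(2 + K\right) = 2 + K$)
$\sqrt{-420412 + a{\left(T{\left(B,-5 \right)} \right)}} = \sqrt{-420412 - \frac{195}{2 - 5}} = \sqrt{-420412 - \frac{195}{-3}} = \sqrt{-420412 - -65} = \sqrt{-420412 + 65} = \sqrt{-420347} = i \sqrt{420347}$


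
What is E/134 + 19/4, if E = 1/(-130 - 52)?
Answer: 57921/12194 ≈ 4.7500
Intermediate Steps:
E = -1/182 (E = 1/(-182) = -1/182 ≈ -0.0054945)
E/134 + 19/4 = -1/182/134 + 19/4 = -1/182*1/134 + 19*(¼) = -1/24388 + 19/4 = 57921/12194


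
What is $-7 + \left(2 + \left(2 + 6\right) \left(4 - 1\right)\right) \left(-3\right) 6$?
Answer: $-475$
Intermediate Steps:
$-7 + \left(2 + \left(2 + 6\right) \left(4 - 1\right)\right) \left(-3\right) 6 = -7 + \left(2 + 8 \cdot 3\right) \left(-3\right) 6 = -7 + \left(2 + 24\right) \left(-3\right) 6 = -7 + 26 \left(-3\right) 6 = -7 - 468 = -475$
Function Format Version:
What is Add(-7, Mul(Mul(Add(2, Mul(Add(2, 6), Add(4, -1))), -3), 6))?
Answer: -475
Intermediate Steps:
Add(-7, Mul(Mul(Add(2, Mul(Add(2, 6), Add(4, -1))), -3), 6)) = Add(-7, Mul(Mul(Add(2, Mul(8, 3)), -3), 6)) = Add(-7, Mul(Mul(Add(2, 24), -3), 6)) = Add(-7, Mul(Mul(26, -3), 6)) = Add(-7, Mul(-78, 6)) = Add(-7, -468) = -475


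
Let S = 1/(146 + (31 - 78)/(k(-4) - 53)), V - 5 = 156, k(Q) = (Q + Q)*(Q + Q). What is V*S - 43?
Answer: -65266/1559 ≈ -41.864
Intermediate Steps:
k(Q) = 4*Q² (k(Q) = (2*Q)*(2*Q) = 4*Q²)
V = 161 (V = 5 + 156 = 161)
S = 11/1559 (S = 1/(146 + (31 - 78)/(4*(-4)² - 53)) = 1/(146 - 47/(4*16 - 53)) = 1/(146 - 47/(64 - 53)) = 1/(146 - 47/11) = 1/(1559/11) = 11/1559 ≈ 0.0070558)
V*S - 43 = 161*(11/1559) - 43 = 1771/1559 - 43 = -65266/1559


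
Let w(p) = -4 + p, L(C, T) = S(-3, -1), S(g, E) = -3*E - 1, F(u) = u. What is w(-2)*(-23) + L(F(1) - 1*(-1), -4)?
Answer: 140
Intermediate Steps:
S(g, E) = -1 - 3*E
L(C, T) = 2 (L(C, T) = -1 - 3*(-1) = -1 + 3 = 2)
w(-2)*(-23) + L(F(1) - 1*(-1), -4) = (-4 - 2)*(-23) + 2 = -6*(-23) + 2 = 138 + 2 = 140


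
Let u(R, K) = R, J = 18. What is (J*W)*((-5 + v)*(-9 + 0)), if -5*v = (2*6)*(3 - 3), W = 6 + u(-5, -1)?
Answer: 810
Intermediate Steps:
W = 1 (W = 6 - 5 = 1)
v = 0 (v = -2*6*(3 - 3)/5 = -12*0/5 = -⅕*0 = 0)
(J*W)*((-5 + v)*(-9 + 0)) = (18*1)*((-5 + 0)*(-9 + 0)) = 18*(-5*(-9)) = 18*45 = 810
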